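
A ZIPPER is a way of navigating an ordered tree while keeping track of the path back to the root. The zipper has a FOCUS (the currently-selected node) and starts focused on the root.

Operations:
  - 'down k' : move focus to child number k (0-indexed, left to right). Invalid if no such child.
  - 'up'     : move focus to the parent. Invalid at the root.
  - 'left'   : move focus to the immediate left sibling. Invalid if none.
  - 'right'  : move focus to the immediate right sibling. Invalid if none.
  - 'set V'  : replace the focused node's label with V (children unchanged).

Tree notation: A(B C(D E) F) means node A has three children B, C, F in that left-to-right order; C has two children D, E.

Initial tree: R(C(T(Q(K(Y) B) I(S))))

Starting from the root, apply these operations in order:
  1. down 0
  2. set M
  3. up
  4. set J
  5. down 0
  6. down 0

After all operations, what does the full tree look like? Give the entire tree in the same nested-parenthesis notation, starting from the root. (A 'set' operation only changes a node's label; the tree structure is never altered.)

Step 1 (down 0): focus=C path=0 depth=1 children=['T'] left=[] right=[] parent=R
Step 2 (set M): focus=M path=0 depth=1 children=['T'] left=[] right=[] parent=R
Step 3 (up): focus=R path=root depth=0 children=['M'] (at root)
Step 4 (set J): focus=J path=root depth=0 children=['M'] (at root)
Step 5 (down 0): focus=M path=0 depth=1 children=['T'] left=[] right=[] parent=J
Step 6 (down 0): focus=T path=0/0 depth=2 children=['Q', 'I'] left=[] right=[] parent=M

Answer: J(M(T(Q(K(Y) B) I(S))))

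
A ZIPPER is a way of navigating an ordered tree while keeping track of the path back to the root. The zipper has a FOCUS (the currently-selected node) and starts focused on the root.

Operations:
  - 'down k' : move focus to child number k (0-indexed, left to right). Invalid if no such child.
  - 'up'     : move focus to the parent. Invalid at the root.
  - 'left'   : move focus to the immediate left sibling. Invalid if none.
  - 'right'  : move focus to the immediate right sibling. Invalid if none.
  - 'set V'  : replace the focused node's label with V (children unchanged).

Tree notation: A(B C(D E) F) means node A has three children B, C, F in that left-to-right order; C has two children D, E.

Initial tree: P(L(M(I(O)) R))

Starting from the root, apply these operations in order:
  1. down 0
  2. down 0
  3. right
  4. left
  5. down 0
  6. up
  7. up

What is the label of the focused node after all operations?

Step 1 (down 0): focus=L path=0 depth=1 children=['M', 'R'] left=[] right=[] parent=P
Step 2 (down 0): focus=M path=0/0 depth=2 children=['I'] left=[] right=['R'] parent=L
Step 3 (right): focus=R path=0/1 depth=2 children=[] left=['M'] right=[] parent=L
Step 4 (left): focus=M path=0/0 depth=2 children=['I'] left=[] right=['R'] parent=L
Step 5 (down 0): focus=I path=0/0/0 depth=3 children=['O'] left=[] right=[] parent=M
Step 6 (up): focus=M path=0/0 depth=2 children=['I'] left=[] right=['R'] parent=L
Step 7 (up): focus=L path=0 depth=1 children=['M', 'R'] left=[] right=[] parent=P

Answer: L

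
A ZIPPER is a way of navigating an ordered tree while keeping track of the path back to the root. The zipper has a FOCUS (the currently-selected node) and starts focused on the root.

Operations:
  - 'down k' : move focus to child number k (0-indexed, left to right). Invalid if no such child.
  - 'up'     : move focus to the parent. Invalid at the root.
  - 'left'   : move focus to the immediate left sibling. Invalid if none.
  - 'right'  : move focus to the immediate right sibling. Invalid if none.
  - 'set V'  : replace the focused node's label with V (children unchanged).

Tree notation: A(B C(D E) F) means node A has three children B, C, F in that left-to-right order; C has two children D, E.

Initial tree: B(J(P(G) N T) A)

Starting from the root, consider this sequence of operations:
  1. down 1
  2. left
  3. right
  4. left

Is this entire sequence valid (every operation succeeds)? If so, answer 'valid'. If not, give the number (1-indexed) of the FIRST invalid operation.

Answer: valid

Derivation:
Step 1 (down 1): focus=A path=1 depth=1 children=[] left=['J'] right=[] parent=B
Step 2 (left): focus=J path=0 depth=1 children=['P', 'N', 'T'] left=[] right=['A'] parent=B
Step 3 (right): focus=A path=1 depth=1 children=[] left=['J'] right=[] parent=B
Step 4 (left): focus=J path=0 depth=1 children=['P', 'N', 'T'] left=[] right=['A'] parent=B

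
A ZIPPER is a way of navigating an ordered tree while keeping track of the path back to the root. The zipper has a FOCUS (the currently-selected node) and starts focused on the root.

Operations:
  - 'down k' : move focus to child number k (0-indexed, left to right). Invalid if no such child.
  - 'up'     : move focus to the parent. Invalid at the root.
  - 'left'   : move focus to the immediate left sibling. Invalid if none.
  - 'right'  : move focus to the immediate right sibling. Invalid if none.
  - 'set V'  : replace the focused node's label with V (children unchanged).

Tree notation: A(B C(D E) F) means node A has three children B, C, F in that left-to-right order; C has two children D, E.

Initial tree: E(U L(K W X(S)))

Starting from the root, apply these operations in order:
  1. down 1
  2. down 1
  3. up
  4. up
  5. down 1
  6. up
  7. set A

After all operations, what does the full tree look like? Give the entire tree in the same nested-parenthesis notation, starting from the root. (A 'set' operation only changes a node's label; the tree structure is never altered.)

Step 1 (down 1): focus=L path=1 depth=1 children=['K', 'W', 'X'] left=['U'] right=[] parent=E
Step 2 (down 1): focus=W path=1/1 depth=2 children=[] left=['K'] right=['X'] parent=L
Step 3 (up): focus=L path=1 depth=1 children=['K', 'W', 'X'] left=['U'] right=[] parent=E
Step 4 (up): focus=E path=root depth=0 children=['U', 'L'] (at root)
Step 5 (down 1): focus=L path=1 depth=1 children=['K', 'W', 'X'] left=['U'] right=[] parent=E
Step 6 (up): focus=E path=root depth=0 children=['U', 'L'] (at root)
Step 7 (set A): focus=A path=root depth=0 children=['U', 'L'] (at root)

Answer: A(U L(K W X(S)))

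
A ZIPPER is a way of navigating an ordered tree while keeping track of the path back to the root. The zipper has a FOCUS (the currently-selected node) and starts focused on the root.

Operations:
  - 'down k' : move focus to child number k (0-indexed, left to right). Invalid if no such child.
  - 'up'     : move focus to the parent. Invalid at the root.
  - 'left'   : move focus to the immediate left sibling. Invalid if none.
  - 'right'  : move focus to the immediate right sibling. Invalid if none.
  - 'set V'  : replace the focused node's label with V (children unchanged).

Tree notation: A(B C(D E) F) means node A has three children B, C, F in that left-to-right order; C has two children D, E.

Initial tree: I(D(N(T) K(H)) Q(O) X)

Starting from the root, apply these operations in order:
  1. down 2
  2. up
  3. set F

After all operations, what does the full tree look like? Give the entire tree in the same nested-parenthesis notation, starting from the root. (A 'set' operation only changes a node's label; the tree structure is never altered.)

Step 1 (down 2): focus=X path=2 depth=1 children=[] left=['D', 'Q'] right=[] parent=I
Step 2 (up): focus=I path=root depth=0 children=['D', 'Q', 'X'] (at root)
Step 3 (set F): focus=F path=root depth=0 children=['D', 'Q', 'X'] (at root)

Answer: F(D(N(T) K(H)) Q(O) X)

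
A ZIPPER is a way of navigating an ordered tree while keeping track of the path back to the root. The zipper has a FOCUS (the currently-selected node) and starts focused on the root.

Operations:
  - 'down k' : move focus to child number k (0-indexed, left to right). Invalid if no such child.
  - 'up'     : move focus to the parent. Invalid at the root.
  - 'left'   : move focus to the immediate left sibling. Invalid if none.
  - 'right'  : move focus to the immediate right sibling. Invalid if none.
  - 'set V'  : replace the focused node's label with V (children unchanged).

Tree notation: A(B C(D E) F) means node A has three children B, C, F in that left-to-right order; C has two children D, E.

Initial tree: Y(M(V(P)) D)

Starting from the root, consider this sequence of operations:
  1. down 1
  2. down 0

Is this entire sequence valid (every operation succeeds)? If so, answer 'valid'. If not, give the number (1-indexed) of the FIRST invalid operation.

Step 1 (down 1): focus=D path=1 depth=1 children=[] left=['M'] right=[] parent=Y
Step 2 (down 0): INVALID

Answer: 2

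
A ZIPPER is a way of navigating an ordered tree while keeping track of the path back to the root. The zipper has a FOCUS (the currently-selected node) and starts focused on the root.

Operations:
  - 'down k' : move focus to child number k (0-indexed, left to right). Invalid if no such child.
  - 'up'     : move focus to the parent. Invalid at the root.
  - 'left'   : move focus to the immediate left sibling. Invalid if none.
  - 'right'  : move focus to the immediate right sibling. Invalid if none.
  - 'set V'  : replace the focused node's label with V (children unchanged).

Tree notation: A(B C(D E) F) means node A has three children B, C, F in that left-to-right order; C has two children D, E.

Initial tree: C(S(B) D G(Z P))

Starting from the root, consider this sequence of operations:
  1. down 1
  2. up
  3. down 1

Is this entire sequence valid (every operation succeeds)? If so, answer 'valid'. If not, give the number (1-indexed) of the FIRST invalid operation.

Answer: valid

Derivation:
Step 1 (down 1): focus=D path=1 depth=1 children=[] left=['S'] right=['G'] parent=C
Step 2 (up): focus=C path=root depth=0 children=['S', 'D', 'G'] (at root)
Step 3 (down 1): focus=D path=1 depth=1 children=[] left=['S'] right=['G'] parent=C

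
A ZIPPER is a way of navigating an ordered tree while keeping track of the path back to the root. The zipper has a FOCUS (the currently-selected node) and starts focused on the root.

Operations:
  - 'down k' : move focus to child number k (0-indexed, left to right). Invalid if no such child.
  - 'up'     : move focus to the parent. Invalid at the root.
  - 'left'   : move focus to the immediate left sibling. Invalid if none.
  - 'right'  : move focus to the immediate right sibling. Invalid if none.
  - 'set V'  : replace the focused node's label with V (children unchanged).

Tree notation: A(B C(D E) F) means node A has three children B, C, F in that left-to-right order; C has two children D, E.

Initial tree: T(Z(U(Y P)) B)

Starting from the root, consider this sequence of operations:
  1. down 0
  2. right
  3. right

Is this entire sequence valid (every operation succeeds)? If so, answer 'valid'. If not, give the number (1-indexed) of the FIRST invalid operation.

Step 1 (down 0): focus=Z path=0 depth=1 children=['U'] left=[] right=['B'] parent=T
Step 2 (right): focus=B path=1 depth=1 children=[] left=['Z'] right=[] parent=T
Step 3 (right): INVALID

Answer: 3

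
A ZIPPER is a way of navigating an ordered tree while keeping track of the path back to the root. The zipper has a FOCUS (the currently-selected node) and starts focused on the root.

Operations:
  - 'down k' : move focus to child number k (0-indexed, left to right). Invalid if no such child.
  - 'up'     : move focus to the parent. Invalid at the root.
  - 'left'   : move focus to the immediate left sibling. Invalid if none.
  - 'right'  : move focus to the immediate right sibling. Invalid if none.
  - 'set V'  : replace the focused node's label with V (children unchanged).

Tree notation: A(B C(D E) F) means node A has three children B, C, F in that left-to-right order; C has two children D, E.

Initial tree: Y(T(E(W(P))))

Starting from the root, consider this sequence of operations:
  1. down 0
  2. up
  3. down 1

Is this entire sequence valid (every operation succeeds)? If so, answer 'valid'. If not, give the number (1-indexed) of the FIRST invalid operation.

Answer: 3

Derivation:
Step 1 (down 0): focus=T path=0 depth=1 children=['E'] left=[] right=[] parent=Y
Step 2 (up): focus=Y path=root depth=0 children=['T'] (at root)
Step 3 (down 1): INVALID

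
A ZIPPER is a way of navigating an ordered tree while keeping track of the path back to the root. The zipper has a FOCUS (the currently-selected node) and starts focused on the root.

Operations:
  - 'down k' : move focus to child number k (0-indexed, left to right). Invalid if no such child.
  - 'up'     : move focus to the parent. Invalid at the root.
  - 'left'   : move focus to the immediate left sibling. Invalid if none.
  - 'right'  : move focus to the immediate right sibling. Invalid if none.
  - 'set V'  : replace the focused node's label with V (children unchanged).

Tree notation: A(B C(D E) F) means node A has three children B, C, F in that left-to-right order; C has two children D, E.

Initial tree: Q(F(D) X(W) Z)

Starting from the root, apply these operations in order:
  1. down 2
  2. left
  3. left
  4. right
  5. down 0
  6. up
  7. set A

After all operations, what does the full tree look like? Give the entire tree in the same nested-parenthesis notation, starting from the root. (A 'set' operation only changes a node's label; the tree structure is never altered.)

Step 1 (down 2): focus=Z path=2 depth=1 children=[] left=['F', 'X'] right=[] parent=Q
Step 2 (left): focus=X path=1 depth=1 children=['W'] left=['F'] right=['Z'] parent=Q
Step 3 (left): focus=F path=0 depth=1 children=['D'] left=[] right=['X', 'Z'] parent=Q
Step 4 (right): focus=X path=1 depth=1 children=['W'] left=['F'] right=['Z'] parent=Q
Step 5 (down 0): focus=W path=1/0 depth=2 children=[] left=[] right=[] parent=X
Step 6 (up): focus=X path=1 depth=1 children=['W'] left=['F'] right=['Z'] parent=Q
Step 7 (set A): focus=A path=1 depth=1 children=['W'] left=['F'] right=['Z'] parent=Q

Answer: Q(F(D) A(W) Z)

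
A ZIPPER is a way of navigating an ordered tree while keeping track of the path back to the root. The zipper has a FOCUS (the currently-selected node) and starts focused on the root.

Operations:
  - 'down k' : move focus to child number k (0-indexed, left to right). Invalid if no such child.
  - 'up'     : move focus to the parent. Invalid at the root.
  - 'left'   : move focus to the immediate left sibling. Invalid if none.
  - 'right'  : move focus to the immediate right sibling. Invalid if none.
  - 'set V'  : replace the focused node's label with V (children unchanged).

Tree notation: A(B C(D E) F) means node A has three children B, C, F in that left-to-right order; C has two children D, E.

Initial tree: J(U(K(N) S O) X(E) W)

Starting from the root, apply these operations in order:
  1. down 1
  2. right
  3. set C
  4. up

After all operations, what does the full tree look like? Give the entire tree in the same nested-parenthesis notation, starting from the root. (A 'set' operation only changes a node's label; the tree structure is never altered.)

Step 1 (down 1): focus=X path=1 depth=1 children=['E'] left=['U'] right=['W'] parent=J
Step 2 (right): focus=W path=2 depth=1 children=[] left=['U', 'X'] right=[] parent=J
Step 3 (set C): focus=C path=2 depth=1 children=[] left=['U', 'X'] right=[] parent=J
Step 4 (up): focus=J path=root depth=0 children=['U', 'X', 'C'] (at root)

Answer: J(U(K(N) S O) X(E) C)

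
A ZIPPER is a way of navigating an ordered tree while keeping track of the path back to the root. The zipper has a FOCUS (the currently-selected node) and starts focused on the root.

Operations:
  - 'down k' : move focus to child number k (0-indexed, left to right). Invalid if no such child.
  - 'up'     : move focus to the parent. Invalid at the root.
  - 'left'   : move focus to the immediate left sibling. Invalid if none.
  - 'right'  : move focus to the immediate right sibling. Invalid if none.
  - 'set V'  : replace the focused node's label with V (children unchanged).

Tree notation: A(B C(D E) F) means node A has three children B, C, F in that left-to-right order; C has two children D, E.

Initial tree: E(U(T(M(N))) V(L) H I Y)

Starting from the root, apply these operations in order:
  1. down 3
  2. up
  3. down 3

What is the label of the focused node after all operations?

Answer: I

Derivation:
Step 1 (down 3): focus=I path=3 depth=1 children=[] left=['U', 'V', 'H'] right=['Y'] parent=E
Step 2 (up): focus=E path=root depth=0 children=['U', 'V', 'H', 'I', 'Y'] (at root)
Step 3 (down 3): focus=I path=3 depth=1 children=[] left=['U', 'V', 'H'] right=['Y'] parent=E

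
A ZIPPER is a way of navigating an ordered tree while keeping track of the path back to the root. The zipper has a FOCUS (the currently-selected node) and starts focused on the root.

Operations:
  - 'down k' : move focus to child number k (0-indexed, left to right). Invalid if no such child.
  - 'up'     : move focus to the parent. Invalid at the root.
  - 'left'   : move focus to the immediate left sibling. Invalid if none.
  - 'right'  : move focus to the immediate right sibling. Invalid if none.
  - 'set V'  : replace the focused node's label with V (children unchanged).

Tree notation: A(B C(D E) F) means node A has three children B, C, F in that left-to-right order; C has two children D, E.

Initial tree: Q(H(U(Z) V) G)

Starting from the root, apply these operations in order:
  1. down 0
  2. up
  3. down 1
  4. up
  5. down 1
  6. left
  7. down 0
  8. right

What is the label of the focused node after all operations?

Answer: V

Derivation:
Step 1 (down 0): focus=H path=0 depth=1 children=['U', 'V'] left=[] right=['G'] parent=Q
Step 2 (up): focus=Q path=root depth=0 children=['H', 'G'] (at root)
Step 3 (down 1): focus=G path=1 depth=1 children=[] left=['H'] right=[] parent=Q
Step 4 (up): focus=Q path=root depth=0 children=['H', 'G'] (at root)
Step 5 (down 1): focus=G path=1 depth=1 children=[] left=['H'] right=[] parent=Q
Step 6 (left): focus=H path=0 depth=1 children=['U', 'V'] left=[] right=['G'] parent=Q
Step 7 (down 0): focus=U path=0/0 depth=2 children=['Z'] left=[] right=['V'] parent=H
Step 8 (right): focus=V path=0/1 depth=2 children=[] left=['U'] right=[] parent=H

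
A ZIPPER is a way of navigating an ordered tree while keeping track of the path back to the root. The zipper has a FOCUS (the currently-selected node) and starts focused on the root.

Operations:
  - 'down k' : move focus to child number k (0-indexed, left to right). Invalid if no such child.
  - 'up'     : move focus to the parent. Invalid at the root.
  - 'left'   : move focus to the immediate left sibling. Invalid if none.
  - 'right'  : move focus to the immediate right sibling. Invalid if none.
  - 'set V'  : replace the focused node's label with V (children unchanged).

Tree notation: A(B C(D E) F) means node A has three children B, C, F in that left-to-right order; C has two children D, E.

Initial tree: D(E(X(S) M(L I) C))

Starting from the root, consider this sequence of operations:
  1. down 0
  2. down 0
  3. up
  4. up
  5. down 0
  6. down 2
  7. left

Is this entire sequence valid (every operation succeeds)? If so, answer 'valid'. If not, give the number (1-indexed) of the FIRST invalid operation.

Answer: valid

Derivation:
Step 1 (down 0): focus=E path=0 depth=1 children=['X', 'M', 'C'] left=[] right=[] parent=D
Step 2 (down 0): focus=X path=0/0 depth=2 children=['S'] left=[] right=['M', 'C'] parent=E
Step 3 (up): focus=E path=0 depth=1 children=['X', 'M', 'C'] left=[] right=[] parent=D
Step 4 (up): focus=D path=root depth=0 children=['E'] (at root)
Step 5 (down 0): focus=E path=0 depth=1 children=['X', 'M', 'C'] left=[] right=[] parent=D
Step 6 (down 2): focus=C path=0/2 depth=2 children=[] left=['X', 'M'] right=[] parent=E
Step 7 (left): focus=M path=0/1 depth=2 children=['L', 'I'] left=['X'] right=['C'] parent=E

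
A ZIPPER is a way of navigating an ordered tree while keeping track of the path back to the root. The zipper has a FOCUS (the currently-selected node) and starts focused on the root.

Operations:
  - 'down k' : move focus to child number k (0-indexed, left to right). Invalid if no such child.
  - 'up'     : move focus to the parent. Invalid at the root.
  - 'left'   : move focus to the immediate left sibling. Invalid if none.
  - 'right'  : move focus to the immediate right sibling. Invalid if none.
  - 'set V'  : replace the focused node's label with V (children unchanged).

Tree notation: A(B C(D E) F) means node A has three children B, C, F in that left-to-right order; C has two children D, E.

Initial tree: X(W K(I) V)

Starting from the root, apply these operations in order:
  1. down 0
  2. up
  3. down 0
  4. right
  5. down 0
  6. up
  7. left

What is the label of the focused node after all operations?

Answer: W

Derivation:
Step 1 (down 0): focus=W path=0 depth=1 children=[] left=[] right=['K', 'V'] parent=X
Step 2 (up): focus=X path=root depth=0 children=['W', 'K', 'V'] (at root)
Step 3 (down 0): focus=W path=0 depth=1 children=[] left=[] right=['K', 'V'] parent=X
Step 4 (right): focus=K path=1 depth=1 children=['I'] left=['W'] right=['V'] parent=X
Step 5 (down 0): focus=I path=1/0 depth=2 children=[] left=[] right=[] parent=K
Step 6 (up): focus=K path=1 depth=1 children=['I'] left=['W'] right=['V'] parent=X
Step 7 (left): focus=W path=0 depth=1 children=[] left=[] right=['K', 'V'] parent=X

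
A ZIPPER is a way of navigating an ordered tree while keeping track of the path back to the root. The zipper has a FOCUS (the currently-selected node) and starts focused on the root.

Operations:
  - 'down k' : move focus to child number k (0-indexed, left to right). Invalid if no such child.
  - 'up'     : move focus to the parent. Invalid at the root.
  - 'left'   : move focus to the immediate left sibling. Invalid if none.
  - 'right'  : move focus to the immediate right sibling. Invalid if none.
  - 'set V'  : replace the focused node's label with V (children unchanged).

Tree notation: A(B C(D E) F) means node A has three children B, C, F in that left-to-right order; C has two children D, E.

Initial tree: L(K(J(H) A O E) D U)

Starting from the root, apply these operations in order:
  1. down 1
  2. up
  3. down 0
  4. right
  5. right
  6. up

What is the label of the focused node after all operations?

Step 1 (down 1): focus=D path=1 depth=1 children=[] left=['K'] right=['U'] parent=L
Step 2 (up): focus=L path=root depth=0 children=['K', 'D', 'U'] (at root)
Step 3 (down 0): focus=K path=0 depth=1 children=['J', 'A', 'O', 'E'] left=[] right=['D', 'U'] parent=L
Step 4 (right): focus=D path=1 depth=1 children=[] left=['K'] right=['U'] parent=L
Step 5 (right): focus=U path=2 depth=1 children=[] left=['K', 'D'] right=[] parent=L
Step 6 (up): focus=L path=root depth=0 children=['K', 'D', 'U'] (at root)

Answer: L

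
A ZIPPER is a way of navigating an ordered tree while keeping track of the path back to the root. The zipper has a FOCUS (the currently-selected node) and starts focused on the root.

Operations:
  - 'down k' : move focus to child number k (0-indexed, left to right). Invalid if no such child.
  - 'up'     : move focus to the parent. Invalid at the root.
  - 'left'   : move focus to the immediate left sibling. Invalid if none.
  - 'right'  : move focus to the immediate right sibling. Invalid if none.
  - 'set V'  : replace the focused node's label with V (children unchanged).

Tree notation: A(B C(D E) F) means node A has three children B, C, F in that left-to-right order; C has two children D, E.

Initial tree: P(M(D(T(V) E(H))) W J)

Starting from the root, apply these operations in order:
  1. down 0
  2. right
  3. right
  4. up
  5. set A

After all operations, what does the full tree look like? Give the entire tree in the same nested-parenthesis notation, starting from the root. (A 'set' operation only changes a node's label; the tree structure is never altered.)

Step 1 (down 0): focus=M path=0 depth=1 children=['D'] left=[] right=['W', 'J'] parent=P
Step 2 (right): focus=W path=1 depth=1 children=[] left=['M'] right=['J'] parent=P
Step 3 (right): focus=J path=2 depth=1 children=[] left=['M', 'W'] right=[] parent=P
Step 4 (up): focus=P path=root depth=0 children=['M', 'W', 'J'] (at root)
Step 5 (set A): focus=A path=root depth=0 children=['M', 'W', 'J'] (at root)

Answer: A(M(D(T(V) E(H))) W J)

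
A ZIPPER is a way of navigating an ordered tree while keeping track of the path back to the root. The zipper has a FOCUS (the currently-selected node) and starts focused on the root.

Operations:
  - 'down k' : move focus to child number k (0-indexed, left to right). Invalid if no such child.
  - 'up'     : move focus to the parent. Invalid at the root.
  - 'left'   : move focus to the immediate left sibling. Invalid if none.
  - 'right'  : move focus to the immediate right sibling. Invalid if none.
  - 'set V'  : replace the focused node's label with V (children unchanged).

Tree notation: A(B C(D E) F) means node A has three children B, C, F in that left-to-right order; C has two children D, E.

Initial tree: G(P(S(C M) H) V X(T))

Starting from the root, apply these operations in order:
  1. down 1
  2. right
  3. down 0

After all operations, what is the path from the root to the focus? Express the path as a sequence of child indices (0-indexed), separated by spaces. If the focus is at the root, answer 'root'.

Step 1 (down 1): focus=V path=1 depth=1 children=[] left=['P'] right=['X'] parent=G
Step 2 (right): focus=X path=2 depth=1 children=['T'] left=['P', 'V'] right=[] parent=G
Step 3 (down 0): focus=T path=2/0 depth=2 children=[] left=[] right=[] parent=X

Answer: 2 0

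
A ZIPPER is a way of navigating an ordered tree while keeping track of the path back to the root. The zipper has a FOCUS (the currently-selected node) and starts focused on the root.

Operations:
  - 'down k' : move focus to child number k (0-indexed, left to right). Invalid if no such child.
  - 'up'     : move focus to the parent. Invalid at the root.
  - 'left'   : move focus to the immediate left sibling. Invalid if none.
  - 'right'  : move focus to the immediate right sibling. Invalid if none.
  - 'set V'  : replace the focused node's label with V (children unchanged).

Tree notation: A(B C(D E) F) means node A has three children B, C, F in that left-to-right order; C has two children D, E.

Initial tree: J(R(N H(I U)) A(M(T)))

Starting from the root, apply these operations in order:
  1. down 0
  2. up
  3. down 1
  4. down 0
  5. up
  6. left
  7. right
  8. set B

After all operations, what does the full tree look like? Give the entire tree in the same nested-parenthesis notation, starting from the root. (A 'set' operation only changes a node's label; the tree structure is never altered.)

Step 1 (down 0): focus=R path=0 depth=1 children=['N', 'H'] left=[] right=['A'] parent=J
Step 2 (up): focus=J path=root depth=0 children=['R', 'A'] (at root)
Step 3 (down 1): focus=A path=1 depth=1 children=['M'] left=['R'] right=[] parent=J
Step 4 (down 0): focus=M path=1/0 depth=2 children=['T'] left=[] right=[] parent=A
Step 5 (up): focus=A path=1 depth=1 children=['M'] left=['R'] right=[] parent=J
Step 6 (left): focus=R path=0 depth=1 children=['N', 'H'] left=[] right=['A'] parent=J
Step 7 (right): focus=A path=1 depth=1 children=['M'] left=['R'] right=[] parent=J
Step 8 (set B): focus=B path=1 depth=1 children=['M'] left=['R'] right=[] parent=J

Answer: J(R(N H(I U)) B(M(T)))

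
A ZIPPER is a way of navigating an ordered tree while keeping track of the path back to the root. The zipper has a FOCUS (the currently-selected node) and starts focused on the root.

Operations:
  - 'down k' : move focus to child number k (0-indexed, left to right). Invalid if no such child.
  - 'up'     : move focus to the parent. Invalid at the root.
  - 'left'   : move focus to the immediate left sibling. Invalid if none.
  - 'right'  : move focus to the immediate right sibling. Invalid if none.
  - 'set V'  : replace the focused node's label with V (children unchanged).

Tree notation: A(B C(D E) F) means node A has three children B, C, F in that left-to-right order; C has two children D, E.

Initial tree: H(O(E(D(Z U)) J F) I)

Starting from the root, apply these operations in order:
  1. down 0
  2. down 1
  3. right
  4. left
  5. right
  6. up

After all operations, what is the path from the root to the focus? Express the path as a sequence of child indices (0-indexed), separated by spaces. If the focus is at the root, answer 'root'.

Step 1 (down 0): focus=O path=0 depth=1 children=['E', 'J', 'F'] left=[] right=['I'] parent=H
Step 2 (down 1): focus=J path=0/1 depth=2 children=[] left=['E'] right=['F'] parent=O
Step 3 (right): focus=F path=0/2 depth=2 children=[] left=['E', 'J'] right=[] parent=O
Step 4 (left): focus=J path=0/1 depth=2 children=[] left=['E'] right=['F'] parent=O
Step 5 (right): focus=F path=0/2 depth=2 children=[] left=['E', 'J'] right=[] parent=O
Step 6 (up): focus=O path=0 depth=1 children=['E', 'J', 'F'] left=[] right=['I'] parent=H

Answer: 0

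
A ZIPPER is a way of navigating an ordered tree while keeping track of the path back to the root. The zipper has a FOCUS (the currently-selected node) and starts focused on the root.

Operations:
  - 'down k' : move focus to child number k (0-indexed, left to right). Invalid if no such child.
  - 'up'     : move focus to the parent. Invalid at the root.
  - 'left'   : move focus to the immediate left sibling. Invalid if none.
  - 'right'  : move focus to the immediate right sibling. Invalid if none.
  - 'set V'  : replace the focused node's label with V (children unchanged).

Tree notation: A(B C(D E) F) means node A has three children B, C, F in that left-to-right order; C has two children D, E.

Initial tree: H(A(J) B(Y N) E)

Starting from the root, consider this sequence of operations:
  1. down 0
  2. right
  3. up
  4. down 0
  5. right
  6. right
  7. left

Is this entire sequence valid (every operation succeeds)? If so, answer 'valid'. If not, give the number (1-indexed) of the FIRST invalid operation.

Step 1 (down 0): focus=A path=0 depth=1 children=['J'] left=[] right=['B', 'E'] parent=H
Step 2 (right): focus=B path=1 depth=1 children=['Y', 'N'] left=['A'] right=['E'] parent=H
Step 3 (up): focus=H path=root depth=0 children=['A', 'B', 'E'] (at root)
Step 4 (down 0): focus=A path=0 depth=1 children=['J'] left=[] right=['B', 'E'] parent=H
Step 5 (right): focus=B path=1 depth=1 children=['Y', 'N'] left=['A'] right=['E'] parent=H
Step 6 (right): focus=E path=2 depth=1 children=[] left=['A', 'B'] right=[] parent=H
Step 7 (left): focus=B path=1 depth=1 children=['Y', 'N'] left=['A'] right=['E'] parent=H

Answer: valid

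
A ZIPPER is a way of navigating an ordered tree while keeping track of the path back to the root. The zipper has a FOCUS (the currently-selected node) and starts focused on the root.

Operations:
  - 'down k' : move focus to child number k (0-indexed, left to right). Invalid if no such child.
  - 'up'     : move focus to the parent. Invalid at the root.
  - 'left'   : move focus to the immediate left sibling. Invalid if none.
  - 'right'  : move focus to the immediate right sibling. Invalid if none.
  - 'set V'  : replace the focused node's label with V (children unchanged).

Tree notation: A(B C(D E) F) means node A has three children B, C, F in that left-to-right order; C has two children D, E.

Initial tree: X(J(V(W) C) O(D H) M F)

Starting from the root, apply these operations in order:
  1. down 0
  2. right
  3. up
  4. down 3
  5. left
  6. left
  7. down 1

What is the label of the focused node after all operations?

Answer: H

Derivation:
Step 1 (down 0): focus=J path=0 depth=1 children=['V', 'C'] left=[] right=['O', 'M', 'F'] parent=X
Step 2 (right): focus=O path=1 depth=1 children=['D', 'H'] left=['J'] right=['M', 'F'] parent=X
Step 3 (up): focus=X path=root depth=0 children=['J', 'O', 'M', 'F'] (at root)
Step 4 (down 3): focus=F path=3 depth=1 children=[] left=['J', 'O', 'M'] right=[] parent=X
Step 5 (left): focus=M path=2 depth=1 children=[] left=['J', 'O'] right=['F'] parent=X
Step 6 (left): focus=O path=1 depth=1 children=['D', 'H'] left=['J'] right=['M', 'F'] parent=X
Step 7 (down 1): focus=H path=1/1 depth=2 children=[] left=['D'] right=[] parent=O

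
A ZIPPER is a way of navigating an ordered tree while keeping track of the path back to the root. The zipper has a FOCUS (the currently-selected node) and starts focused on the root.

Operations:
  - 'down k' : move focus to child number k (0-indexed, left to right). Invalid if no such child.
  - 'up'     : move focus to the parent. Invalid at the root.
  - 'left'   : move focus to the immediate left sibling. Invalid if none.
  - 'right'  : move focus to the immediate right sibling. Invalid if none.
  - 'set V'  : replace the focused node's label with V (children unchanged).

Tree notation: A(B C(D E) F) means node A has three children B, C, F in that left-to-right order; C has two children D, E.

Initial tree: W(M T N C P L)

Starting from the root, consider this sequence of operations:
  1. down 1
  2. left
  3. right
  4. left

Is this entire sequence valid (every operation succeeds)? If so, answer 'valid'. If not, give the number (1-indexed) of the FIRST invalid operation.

Step 1 (down 1): focus=T path=1 depth=1 children=[] left=['M'] right=['N', 'C', 'P', 'L'] parent=W
Step 2 (left): focus=M path=0 depth=1 children=[] left=[] right=['T', 'N', 'C', 'P', 'L'] parent=W
Step 3 (right): focus=T path=1 depth=1 children=[] left=['M'] right=['N', 'C', 'P', 'L'] parent=W
Step 4 (left): focus=M path=0 depth=1 children=[] left=[] right=['T', 'N', 'C', 'P', 'L'] parent=W

Answer: valid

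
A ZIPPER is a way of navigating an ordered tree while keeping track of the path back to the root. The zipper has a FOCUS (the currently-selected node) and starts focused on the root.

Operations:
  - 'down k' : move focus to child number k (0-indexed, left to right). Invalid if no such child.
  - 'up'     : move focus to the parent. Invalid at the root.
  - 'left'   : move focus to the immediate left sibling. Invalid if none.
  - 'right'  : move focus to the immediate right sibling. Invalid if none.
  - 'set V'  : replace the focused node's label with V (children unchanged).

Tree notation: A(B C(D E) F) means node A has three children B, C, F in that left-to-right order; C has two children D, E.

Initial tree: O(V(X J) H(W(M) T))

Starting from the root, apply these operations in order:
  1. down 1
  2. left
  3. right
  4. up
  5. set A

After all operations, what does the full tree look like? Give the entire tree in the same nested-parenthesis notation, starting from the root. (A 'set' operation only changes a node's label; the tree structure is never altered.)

Step 1 (down 1): focus=H path=1 depth=1 children=['W', 'T'] left=['V'] right=[] parent=O
Step 2 (left): focus=V path=0 depth=1 children=['X', 'J'] left=[] right=['H'] parent=O
Step 3 (right): focus=H path=1 depth=1 children=['W', 'T'] left=['V'] right=[] parent=O
Step 4 (up): focus=O path=root depth=0 children=['V', 'H'] (at root)
Step 5 (set A): focus=A path=root depth=0 children=['V', 'H'] (at root)

Answer: A(V(X J) H(W(M) T))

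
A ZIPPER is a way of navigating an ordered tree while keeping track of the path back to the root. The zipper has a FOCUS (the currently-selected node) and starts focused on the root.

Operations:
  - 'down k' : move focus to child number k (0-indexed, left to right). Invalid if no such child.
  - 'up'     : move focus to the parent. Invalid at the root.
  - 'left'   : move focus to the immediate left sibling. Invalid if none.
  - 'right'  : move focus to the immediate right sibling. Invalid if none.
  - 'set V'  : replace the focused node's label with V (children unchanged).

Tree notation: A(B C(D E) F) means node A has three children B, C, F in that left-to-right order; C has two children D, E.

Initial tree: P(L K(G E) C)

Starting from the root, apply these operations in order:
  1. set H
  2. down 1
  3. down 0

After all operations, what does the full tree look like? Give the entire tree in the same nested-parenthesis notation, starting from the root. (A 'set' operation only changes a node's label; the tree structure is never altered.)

Step 1 (set H): focus=H path=root depth=0 children=['L', 'K', 'C'] (at root)
Step 2 (down 1): focus=K path=1 depth=1 children=['G', 'E'] left=['L'] right=['C'] parent=H
Step 3 (down 0): focus=G path=1/0 depth=2 children=[] left=[] right=['E'] parent=K

Answer: H(L K(G E) C)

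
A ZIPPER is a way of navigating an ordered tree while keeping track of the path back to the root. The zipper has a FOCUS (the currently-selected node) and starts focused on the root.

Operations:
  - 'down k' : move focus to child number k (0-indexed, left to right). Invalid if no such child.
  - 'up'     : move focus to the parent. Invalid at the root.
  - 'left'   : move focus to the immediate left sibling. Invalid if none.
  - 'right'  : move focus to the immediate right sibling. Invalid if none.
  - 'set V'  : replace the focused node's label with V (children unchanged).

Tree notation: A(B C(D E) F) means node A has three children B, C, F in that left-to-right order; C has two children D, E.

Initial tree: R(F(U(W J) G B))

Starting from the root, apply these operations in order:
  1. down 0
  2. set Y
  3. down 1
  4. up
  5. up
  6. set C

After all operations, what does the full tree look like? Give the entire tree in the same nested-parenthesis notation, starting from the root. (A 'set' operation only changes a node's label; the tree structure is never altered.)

Answer: C(Y(U(W J) G B))

Derivation:
Step 1 (down 0): focus=F path=0 depth=1 children=['U', 'G', 'B'] left=[] right=[] parent=R
Step 2 (set Y): focus=Y path=0 depth=1 children=['U', 'G', 'B'] left=[] right=[] parent=R
Step 3 (down 1): focus=G path=0/1 depth=2 children=[] left=['U'] right=['B'] parent=Y
Step 4 (up): focus=Y path=0 depth=1 children=['U', 'G', 'B'] left=[] right=[] parent=R
Step 5 (up): focus=R path=root depth=0 children=['Y'] (at root)
Step 6 (set C): focus=C path=root depth=0 children=['Y'] (at root)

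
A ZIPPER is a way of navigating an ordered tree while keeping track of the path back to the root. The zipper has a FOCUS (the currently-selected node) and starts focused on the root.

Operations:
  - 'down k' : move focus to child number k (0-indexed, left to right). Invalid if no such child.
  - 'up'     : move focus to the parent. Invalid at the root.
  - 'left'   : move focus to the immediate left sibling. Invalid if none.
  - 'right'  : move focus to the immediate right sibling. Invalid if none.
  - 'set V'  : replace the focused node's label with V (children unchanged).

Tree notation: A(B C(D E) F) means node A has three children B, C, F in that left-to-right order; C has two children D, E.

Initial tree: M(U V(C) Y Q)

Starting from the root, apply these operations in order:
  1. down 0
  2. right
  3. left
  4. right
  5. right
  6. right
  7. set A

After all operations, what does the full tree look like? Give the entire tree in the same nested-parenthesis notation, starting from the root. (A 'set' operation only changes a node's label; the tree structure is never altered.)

Answer: M(U V(C) Y A)

Derivation:
Step 1 (down 0): focus=U path=0 depth=1 children=[] left=[] right=['V', 'Y', 'Q'] parent=M
Step 2 (right): focus=V path=1 depth=1 children=['C'] left=['U'] right=['Y', 'Q'] parent=M
Step 3 (left): focus=U path=0 depth=1 children=[] left=[] right=['V', 'Y', 'Q'] parent=M
Step 4 (right): focus=V path=1 depth=1 children=['C'] left=['U'] right=['Y', 'Q'] parent=M
Step 5 (right): focus=Y path=2 depth=1 children=[] left=['U', 'V'] right=['Q'] parent=M
Step 6 (right): focus=Q path=3 depth=1 children=[] left=['U', 'V', 'Y'] right=[] parent=M
Step 7 (set A): focus=A path=3 depth=1 children=[] left=['U', 'V', 'Y'] right=[] parent=M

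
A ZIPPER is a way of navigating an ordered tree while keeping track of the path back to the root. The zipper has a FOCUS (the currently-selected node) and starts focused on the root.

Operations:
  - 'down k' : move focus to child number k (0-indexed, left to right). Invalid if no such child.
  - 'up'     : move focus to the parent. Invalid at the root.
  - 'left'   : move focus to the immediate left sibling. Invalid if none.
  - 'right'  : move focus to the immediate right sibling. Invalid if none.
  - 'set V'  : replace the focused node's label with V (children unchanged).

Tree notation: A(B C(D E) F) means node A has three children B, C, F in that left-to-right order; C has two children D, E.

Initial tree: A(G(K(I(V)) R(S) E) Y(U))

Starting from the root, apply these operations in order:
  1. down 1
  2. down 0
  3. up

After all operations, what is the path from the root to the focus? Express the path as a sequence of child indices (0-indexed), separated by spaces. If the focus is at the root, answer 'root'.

Step 1 (down 1): focus=Y path=1 depth=1 children=['U'] left=['G'] right=[] parent=A
Step 2 (down 0): focus=U path=1/0 depth=2 children=[] left=[] right=[] parent=Y
Step 3 (up): focus=Y path=1 depth=1 children=['U'] left=['G'] right=[] parent=A

Answer: 1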